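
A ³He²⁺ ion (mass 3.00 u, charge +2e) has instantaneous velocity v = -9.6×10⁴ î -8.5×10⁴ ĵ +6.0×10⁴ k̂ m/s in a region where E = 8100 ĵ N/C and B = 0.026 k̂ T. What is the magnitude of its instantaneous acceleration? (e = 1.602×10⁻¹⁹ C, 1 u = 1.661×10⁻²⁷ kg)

|a| ≈ 6.96×10¹¹ m/s²

v×B = (-2210, 2500, 0) N/C.
E + v×B = (-2210, 1.06×10⁴, 0) N/C.
F = q(E + v×B) = (3.204×10⁻¹⁹ C)·(-2210, 1.06×10⁴, 0) = (-7.08×10⁻¹⁶, 3.39×10⁻¹⁵, 0) N.
|a| = |F|/m = 3.468×10⁻¹⁵/4.983×10⁻²⁷ ≈ 6.96×10¹¹ m/s².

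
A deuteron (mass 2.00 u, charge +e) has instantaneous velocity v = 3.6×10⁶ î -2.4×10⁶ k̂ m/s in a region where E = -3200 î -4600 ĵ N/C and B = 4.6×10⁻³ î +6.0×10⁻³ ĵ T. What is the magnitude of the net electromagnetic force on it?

v×B = (1.44×10⁴, -1.10×10⁴, 2.16×10⁴) N/C.
E + v×B = (1.12×10⁴, -1.56×10⁴, 2.16×10⁴) N/C.
F = q(E + v×B) = (1.602×10⁻¹⁹ C)·(1.12×10⁴, -1.56×10⁴, 2.16×10⁴) = (1.79×10⁻¹⁵, -2.51×10⁻¹⁵, 3.46×10⁻¹⁵) N.
|F| = 4.63×10⁻¹⁵ N.

|F| ≈ 4.63×10⁻¹⁵ N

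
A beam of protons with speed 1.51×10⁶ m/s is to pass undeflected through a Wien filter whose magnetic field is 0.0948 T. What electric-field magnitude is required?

For straight-line motion qE = qvB, so E = vB.
E = 1.51×10⁶ × 0.0948 = 1.43×10⁵ V/m.

E = 1.43×10⁵ V/m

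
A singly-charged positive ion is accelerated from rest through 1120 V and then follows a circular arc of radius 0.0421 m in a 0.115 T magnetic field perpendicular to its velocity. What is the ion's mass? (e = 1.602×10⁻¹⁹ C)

Combine |q|V = ½mv² and r = mv/(|q|B): eliminate v to get m = qB²r²/(2V).
m = (1.602×10⁻¹⁹)(0.115)²(0.0421)²/(2·1120) ≈ 1.68×10⁻²⁷ kg.

m ≈ 1.68×10⁻²⁷ kg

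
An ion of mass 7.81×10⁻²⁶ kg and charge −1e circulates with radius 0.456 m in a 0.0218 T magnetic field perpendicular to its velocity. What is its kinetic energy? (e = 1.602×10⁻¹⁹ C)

v = |q|Br/m, then KE = ½mv² = (qBr)²/(2m).
v = (1.602×10⁻¹⁹)(0.0218)(0.456)/7.81×10⁻²⁶ ≈ 2.039×10⁴ m/s.
KE = ½(7.81×10⁻²⁶)(2.039×10⁴)² ≈ 1.62×10⁻¹⁷ J = 101 eV.

KE ≈ 101 eV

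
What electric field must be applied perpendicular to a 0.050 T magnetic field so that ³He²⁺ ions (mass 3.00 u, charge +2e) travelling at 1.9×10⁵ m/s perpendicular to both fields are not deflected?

For straight-line motion qE = qvB, so E = vB.
E = 1.9×10⁵ × 0.050 = 9500 V/m.

E = 9500 V/m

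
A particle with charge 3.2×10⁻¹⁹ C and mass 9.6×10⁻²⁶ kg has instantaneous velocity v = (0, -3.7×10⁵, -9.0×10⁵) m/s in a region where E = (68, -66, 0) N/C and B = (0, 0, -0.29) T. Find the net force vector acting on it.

F ≈ (3.44×10⁻¹⁴, -2.11×10⁻¹⁷, 0) N

v×B = (1.07×10⁵, 0, 0) N/C.
E + v×B = (1.07×10⁵, -66.0, 0) N/C.
F = q(E + v×B) = (3.2×10⁻¹⁹ C)·(1.07×10⁵, -66.0, 0) = (3.44×10⁻¹⁴, -2.11×10⁻¹⁷, 0) N.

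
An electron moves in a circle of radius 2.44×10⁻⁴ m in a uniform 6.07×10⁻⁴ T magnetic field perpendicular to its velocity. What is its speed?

From |q|vB = mv²/r, v = |q|Br/m.
v = (1.602×10⁻¹⁹)(6.07×10⁻⁴)(2.44×10⁻⁴)/9.109×10⁻³¹ ≈ 2.60×10⁴ m/s.

v ≈ 2.60×10⁴ m/s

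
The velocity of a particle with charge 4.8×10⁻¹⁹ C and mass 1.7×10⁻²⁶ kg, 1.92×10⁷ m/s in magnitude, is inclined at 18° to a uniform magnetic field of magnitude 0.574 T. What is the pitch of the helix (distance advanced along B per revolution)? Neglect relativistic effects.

v∥ = v cosθ = 1.92×10⁷·cos18° ≈ 1.826×10⁷ m/s.
T = 2πm/(|q|B) = 2π(1.7×10⁻²⁶)/((4.8×10⁻¹⁹)(0.574)) ≈ 3.877×10⁻⁷ s.
pitch = v∥ T = (1.826×10⁷)(3.877×10⁻⁷) ≈ 7.08 m.

p ≈ 7.08 m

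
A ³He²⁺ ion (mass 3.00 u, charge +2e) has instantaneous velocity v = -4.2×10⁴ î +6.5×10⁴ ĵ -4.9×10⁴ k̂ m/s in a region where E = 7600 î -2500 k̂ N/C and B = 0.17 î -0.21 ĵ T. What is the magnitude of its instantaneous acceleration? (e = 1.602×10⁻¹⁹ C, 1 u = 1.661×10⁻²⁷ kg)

v×B = (-1.03×10⁴, -8330, -2230) N/C.
E + v×B = (-2690, -8330, -4730) N/C.
F = q(E + v×B) = (3.204×10⁻¹⁹ C)·(-2690, -8330, -4730) = (-8.62×10⁻¹⁶, -2.67×10⁻¹⁵, -1.52×10⁻¹⁵) N.
|a| = |F|/m = 3.188×10⁻¹⁵/4.983×10⁻²⁷ ≈ 6.40×10¹¹ m/s².

|a| ≈ 6.40×10¹¹ m/s²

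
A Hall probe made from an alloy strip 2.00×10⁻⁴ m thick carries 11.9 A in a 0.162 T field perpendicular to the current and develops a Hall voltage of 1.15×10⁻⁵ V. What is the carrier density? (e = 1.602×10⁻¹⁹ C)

n ≈ 5.23×10²⁷ m⁻³

From V_H = IB/(n e t), n = IB/(V_H e t).
n = (11.9)(0.162)/((1.15×10⁻⁵)(1.602×10⁻¹⁹)(2.00×10⁻⁴)) ≈ 5.23×10²⁷ m⁻³.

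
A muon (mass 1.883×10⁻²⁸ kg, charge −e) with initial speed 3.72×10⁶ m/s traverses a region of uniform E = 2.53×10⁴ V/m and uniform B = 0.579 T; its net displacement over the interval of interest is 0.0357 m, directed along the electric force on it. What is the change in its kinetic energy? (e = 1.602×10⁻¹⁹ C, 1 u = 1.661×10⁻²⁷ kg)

The magnetic force is always ⟂ v and does no work; only the electric force changes KE.
ΔKE = F_E · d = |q|E d = (1.602×10⁻¹⁹)(2.53×10⁴)(0.0357) ≈ 1.45×10⁻¹⁶ J.

ΔKE ≈ 1.45×10⁻¹⁶ J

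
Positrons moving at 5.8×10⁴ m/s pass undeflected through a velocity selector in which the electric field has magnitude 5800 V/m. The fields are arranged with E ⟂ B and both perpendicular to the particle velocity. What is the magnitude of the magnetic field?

Balance of forces in the selector: qE = qvB ⇒ B = E/v.
B = 5800/5.8×10⁴ = 0.10 T.

B = 0.10 T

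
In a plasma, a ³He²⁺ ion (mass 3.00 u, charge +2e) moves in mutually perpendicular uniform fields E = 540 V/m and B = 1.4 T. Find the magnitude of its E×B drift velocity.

v_d ≈ 390 m/s

In crossed fields the guiding centre drifts at v_d = |E×B|/B² = E/B, independent of charge and mass.
v_d = 540/1.4 = 390 m/s.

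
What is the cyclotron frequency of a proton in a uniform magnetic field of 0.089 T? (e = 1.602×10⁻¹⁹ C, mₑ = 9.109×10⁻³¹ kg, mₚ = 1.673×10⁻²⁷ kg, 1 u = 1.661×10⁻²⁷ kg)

f = |q|B/(2πm).
f = (1.602×10⁻¹⁹)(0.089)/(2π·1.673×10⁻²⁷) ≈ 1.4×10⁶ Hz.

f ≈ 1.4×10⁶ Hz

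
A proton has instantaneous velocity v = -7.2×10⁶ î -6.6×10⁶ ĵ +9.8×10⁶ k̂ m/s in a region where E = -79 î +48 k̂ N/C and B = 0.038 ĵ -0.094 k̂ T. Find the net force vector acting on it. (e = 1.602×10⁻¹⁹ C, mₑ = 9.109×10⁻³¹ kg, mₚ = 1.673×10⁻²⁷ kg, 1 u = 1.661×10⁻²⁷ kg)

v×B = (2.48×10⁵, -6.77×10⁵, -2.74×10⁵) N/C.
E + v×B = (2.48×10⁵, -6.77×10⁵, -2.74×10⁵) N/C.
F = q(E + v×B) = (1.602×10⁻¹⁹ C)·(2.48×10⁵, -6.77×10⁵, -2.74×10⁵) = (3.97×10⁻¹⁴, -1.08×10⁻¹³, -4.38×10⁻¹⁴) N.

F ≈ (3.97×10⁻¹⁴, -1.08×10⁻¹³, -4.38×10⁻¹⁴) N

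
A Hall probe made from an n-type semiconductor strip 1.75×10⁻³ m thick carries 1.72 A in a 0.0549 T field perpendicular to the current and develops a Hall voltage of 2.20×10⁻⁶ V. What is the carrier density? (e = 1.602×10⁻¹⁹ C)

From V_H = IB/(n e t), n = IB/(V_H e t).
n = (1.72)(0.0549)/((2.20×10⁻⁶)(1.602×10⁻¹⁹)(1.75×10⁻³)) ≈ 1.53×10²⁶ m⁻³.

n ≈ 1.53×10²⁶ m⁻³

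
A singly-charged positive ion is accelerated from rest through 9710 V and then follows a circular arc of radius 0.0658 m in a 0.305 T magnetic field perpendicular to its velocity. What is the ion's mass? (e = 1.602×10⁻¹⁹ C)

m ≈ 3.32×10⁻²⁷ kg

Combine |q|V = ½mv² and r = mv/(|q|B): eliminate v to get m = qB²r²/(2V).
m = (1.602×10⁻¹⁹)(0.305)²(0.0658)²/(2·9710) ≈ 3.32×10⁻²⁷ kg.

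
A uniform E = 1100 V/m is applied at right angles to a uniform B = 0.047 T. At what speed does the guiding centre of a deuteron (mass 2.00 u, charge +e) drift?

v_d ≈ 2.3×10⁴ m/s

The E×B drift speed is v_d = E/B.
v_d = 1100/0.047 = 2.3×10⁴ m/s.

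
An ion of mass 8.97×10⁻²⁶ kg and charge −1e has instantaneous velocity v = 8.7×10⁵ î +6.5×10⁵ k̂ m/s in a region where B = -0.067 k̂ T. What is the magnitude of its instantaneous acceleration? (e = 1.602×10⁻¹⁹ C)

v×B = (0, 5.83×10⁴, 0) N/C.
F = q v×B = (−1.602×10⁻¹⁹ C)·(0, 5.83×10⁴, 0) = (0, -9.34×10⁻¹⁵, 0) N.
|a| = |F|/m = 9.338×10⁻¹⁵/8.97×10⁻²⁶ ≈ 1.04×10¹¹ m/s².

|a| ≈ 1.04×10¹¹ m/s²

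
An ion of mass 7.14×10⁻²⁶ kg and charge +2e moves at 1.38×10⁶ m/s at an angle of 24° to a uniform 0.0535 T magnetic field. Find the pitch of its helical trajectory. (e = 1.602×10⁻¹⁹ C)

v∥ = v cosθ = 1.38×10⁶·cos24° ≈ 1.261×10⁶ m/s.
T = 2πm/(|q|B) = 2π(7.14×10⁻²⁶)/((3.204×10⁻¹⁹)(0.0535)) ≈ 2.617×10⁻⁵ s.
pitch = v∥ T = (1.261×10⁶)(2.617×10⁻⁵) ≈ 33.0 m.

p ≈ 33.0 m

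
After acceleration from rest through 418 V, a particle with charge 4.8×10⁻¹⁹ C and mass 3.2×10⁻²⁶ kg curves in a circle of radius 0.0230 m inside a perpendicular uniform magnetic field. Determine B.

v = √(2|q|V/m) = √(2·4.8×10⁻¹⁹·418/3.2×10⁻²⁶) ≈ 1.120×10⁵ m/s.
B = mv/(|q|r) = (3.2×10⁻²⁶)(1.120×10⁵)/((4.8×10⁻¹⁹)(0.0230)) ≈ 0.325 T.

B ≈ 0.325 T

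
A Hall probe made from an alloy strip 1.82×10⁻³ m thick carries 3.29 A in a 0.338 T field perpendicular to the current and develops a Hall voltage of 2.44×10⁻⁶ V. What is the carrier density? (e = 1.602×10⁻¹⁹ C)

From V_H = IB/(n e t), n = IB/(V_H e t).
n = (3.29)(0.338)/((2.44×10⁻⁶)(1.602×10⁻¹⁹)(1.82×10⁻³)) ≈ 1.56×10²⁷ m⁻³.

n ≈ 1.56×10²⁷ m⁻³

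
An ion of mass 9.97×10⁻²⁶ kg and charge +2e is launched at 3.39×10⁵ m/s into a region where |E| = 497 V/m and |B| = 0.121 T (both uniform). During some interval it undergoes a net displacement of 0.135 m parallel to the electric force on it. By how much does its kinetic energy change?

The magnetic force is always ⟂ v and does no work; only the electric force changes KE.
ΔKE = F_E · d = |q|E d = (3.204×10⁻¹⁹)(497)(0.135) ≈ 2.15×10⁻¹⁷ J.

ΔKE ≈ 2.15×10⁻¹⁷ J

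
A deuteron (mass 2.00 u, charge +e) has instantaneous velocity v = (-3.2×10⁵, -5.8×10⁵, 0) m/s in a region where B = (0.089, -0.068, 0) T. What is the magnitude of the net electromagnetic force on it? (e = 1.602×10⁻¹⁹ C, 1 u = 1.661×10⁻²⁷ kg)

|F| ≈ 1.18×10⁻¹⁴ N

v×B = (0, 0, 7.34×10⁴) N/C.
F = q v×B = (1.602×10⁻¹⁹ C)·(0, 0, 7.34×10⁴) = (0, 0, 1.18×10⁻¹⁴) N.
|F| = 1.18×10⁻¹⁴ N.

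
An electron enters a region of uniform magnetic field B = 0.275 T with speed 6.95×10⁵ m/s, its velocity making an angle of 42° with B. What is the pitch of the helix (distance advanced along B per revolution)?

v∥ = v cosθ = 6.95×10⁵·cos42° ≈ 5.165×10⁵ m/s.
T = 2πm/(|q|B) = 2π(9.109×10⁻³¹)/((1.602×10⁻¹⁹)(0.275)) ≈ 1.299×10⁻¹⁰ s.
pitch = v∥ T = (5.165×10⁵)(1.299×10⁻¹⁰) ≈ 6.71×10⁻⁵ m.

p ≈ 6.71×10⁻⁵ m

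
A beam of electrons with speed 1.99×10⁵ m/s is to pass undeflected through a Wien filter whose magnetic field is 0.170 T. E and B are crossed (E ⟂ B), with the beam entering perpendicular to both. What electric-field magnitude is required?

E = 3.38×10⁴ V/m

For straight-line motion qE = qvB, so E = vB.
E = 1.99×10⁵ × 0.170 = 3.38×10⁴ V/m.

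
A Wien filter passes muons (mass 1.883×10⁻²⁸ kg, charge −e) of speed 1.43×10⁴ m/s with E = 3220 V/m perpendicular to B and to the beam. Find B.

B = 0.225 T

Balance of forces in the selector: qE = qvB ⇒ B = E/v.
B = 3220/1.43×10⁴ = 0.225 T.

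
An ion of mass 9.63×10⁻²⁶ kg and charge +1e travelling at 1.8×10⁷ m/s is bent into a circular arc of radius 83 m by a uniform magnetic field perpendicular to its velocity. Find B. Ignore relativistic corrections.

From |q|vB = mv²/r, B = mv/(|q|r).
B = (9.63×10⁻²⁶)(1.8×10⁷)/((1.602×10⁻¹⁹)(83)) ≈ 0.13 T.

B ≈ 0.13 T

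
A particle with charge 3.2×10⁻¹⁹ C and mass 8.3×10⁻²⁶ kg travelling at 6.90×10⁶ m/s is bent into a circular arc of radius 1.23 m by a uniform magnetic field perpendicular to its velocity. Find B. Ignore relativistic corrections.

From |q|vB = mv²/r, B = mv/(|q|r).
B = (8.3×10⁻²⁶)(6.90×10⁶)/((3.2×10⁻¹⁹)(1.23)) ≈ 1.46 T.

B ≈ 1.46 T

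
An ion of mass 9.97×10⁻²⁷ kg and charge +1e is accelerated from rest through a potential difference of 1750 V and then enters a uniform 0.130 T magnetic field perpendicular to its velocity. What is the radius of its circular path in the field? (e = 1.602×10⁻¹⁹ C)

Acceleration: |q|V = ½mv² ⇒ v = √(2|q|V/m) = √(2·1.602×10⁻¹⁹·1750/9.97×10⁻²⁷) ≈ 2.371×10⁵ m/s.
In the field: r = mv/(|q|B) = (9.97×10⁻²⁷)(2.371×10⁵)/((1.602×10⁻¹⁹)(0.130)) ≈ 0.114 m.

r ≈ 0.114 m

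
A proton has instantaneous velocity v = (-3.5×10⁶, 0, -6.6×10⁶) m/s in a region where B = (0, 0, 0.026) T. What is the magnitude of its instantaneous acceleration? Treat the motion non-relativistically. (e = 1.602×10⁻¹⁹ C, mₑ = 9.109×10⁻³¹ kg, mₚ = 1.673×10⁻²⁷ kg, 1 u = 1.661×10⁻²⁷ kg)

|a| ≈ 8.71×10¹² m/s²

v×B = (0, 9.10×10⁴, 0) N/C.
F = q v×B = (1.602×10⁻¹⁹ C)·(0, 9.10×10⁴, 0) = (0, 1.46×10⁻¹⁴, 0) N.
|a| = |F|/m = 1.458×10⁻¹⁴/1.673×10⁻²⁷ ≈ 8.71×10¹² m/s².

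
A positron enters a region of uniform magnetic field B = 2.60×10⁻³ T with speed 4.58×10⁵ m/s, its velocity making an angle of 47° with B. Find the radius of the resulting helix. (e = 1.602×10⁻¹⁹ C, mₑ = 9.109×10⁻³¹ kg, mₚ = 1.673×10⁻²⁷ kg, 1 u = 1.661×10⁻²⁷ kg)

v⊥ = v sinθ = 4.58×10⁵·sin47° ≈ 3.350×10⁵ m/s.
r = m v⊥/(|q|B) = (9.109×10⁻³¹)(3.350×10⁵)/((1.602×10⁻¹⁹)(2.60×10⁻³)) ≈ 7.33×10⁻⁴ m.

r ≈ 7.33×10⁻⁴ m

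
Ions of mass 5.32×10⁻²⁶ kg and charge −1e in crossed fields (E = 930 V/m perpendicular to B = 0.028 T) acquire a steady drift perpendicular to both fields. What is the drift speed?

The steady drift has the magnetic force balancing the electric force, so v_d = E/B.
v_d = 930/0.028 = 3.3×10⁴ m/s.

v_d ≈ 3.3×10⁴ m/s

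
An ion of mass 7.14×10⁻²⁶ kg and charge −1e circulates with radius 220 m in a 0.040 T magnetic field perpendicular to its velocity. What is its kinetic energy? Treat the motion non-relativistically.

v = |q|Br/m, then KE = ½mv² = (qBr)²/(2m).
v = (1.602×10⁻¹⁹)(0.040)(220)/7.14×10⁻²⁶ ≈ 1.974×10⁷ m/s.
KE = ½(7.14×10⁻²⁶)(1.974×10⁷)² ≈ 1.4×10⁻¹¹ J.

KE ≈ 1.4×10⁻¹¹ J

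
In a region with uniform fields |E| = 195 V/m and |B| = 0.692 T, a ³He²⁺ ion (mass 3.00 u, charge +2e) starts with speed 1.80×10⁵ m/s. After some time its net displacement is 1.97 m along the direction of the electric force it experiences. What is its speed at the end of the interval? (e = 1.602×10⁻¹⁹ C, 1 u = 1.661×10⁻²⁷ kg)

B does no work; ΔKE = |q|E d.
½mv_f² = ½mv₀² + |q|Ed = ½(4.983×10⁻²⁷)(1.80×10⁵)² + (3.204×10⁻¹⁹)(195)(1.97) ≈ 8.072×10⁻¹⁷ J + 1.231×10⁻¹⁶ J ≈ 2.038×10⁻¹⁶ J.
v_f = √(2·2.038×10⁻¹⁶/4.983×10⁻²⁷) ≈ 2.86×10⁵ m/s.

v_f ≈ 2.86×10⁵ m/s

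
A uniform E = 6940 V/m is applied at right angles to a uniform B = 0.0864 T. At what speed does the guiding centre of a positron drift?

v_d ≈ 8.03×10⁴ m/s

In crossed fields the guiding centre drifts at v_d = |E×B|/B² = E/B, independent of charge and mass.
v_d = 6940/0.0864 = 8.03×10⁴ m/s.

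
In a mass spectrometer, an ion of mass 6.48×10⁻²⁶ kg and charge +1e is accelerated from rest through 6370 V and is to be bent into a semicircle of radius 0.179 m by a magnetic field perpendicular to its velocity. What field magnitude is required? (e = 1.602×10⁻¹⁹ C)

B ≈ 0.401 T

v = √(2|q|V/m) = √(2·1.602×10⁻¹⁹·6370/6.48×10⁻²⁶) ≈ 1.775×10⁵ m/s.
B = mv/(|q|r) = (6.48×10⁻²⁶)(1.775×10⁵)/((1.602×10⁻¹⁹)(0.179)) ≈ 0.401 T.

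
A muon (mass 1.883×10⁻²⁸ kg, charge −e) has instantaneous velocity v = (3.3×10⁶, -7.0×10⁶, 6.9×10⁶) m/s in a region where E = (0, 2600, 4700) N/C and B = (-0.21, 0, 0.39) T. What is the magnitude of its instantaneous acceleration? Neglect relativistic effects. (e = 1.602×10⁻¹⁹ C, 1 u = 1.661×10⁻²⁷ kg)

v×B = (-2.73×10⁶, -2.74×10⁶, -1.47×10⁶) N/C.
E + v×B = (-2.73×10⁶, -2.73×10⁶, -1.47×10⁶) N/C.
F = q(E + v×B) = (−1.602×10⁻¹⁹ C)·(-2.73×10⁶, -2.73×10⁶, -1.47×10⁶) = (4.37×10⁻¹³, 4.38×10⁻¹³, 2.35×10⁻¹³) N.
|a| = |F|/m = 6.619×10⁻¹³/1.883×10⁻²⁸ ≈ 3.52×10¹⁵ m/s².

|a| ≈ 3.52×10¹⁵ m/s²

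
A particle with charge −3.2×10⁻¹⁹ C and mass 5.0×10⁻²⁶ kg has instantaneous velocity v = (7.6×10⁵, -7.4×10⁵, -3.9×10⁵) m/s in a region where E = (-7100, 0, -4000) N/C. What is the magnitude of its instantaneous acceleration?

Only an electric field acts, so F = qE = (−3.2×10⁻¹⁹ C)·(-7100, 0, -4000) = (2.27×10⁻¹⁵, 0, 1.28×10⁻¹⁵) N.
|a| = |F|/m = 2.608×10⁻¹⁵/5.0×10⁻²⁶ ≈ 5.22×10¹⁰ m/s².

|a| ≈ 5.22×10¹⁰ m/s²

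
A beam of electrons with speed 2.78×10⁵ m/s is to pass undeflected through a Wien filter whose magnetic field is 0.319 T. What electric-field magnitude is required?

E = 8.87×10⁴ V/m

For straight-line motion qE = qvB, so E = vB.
E = 2.78×10⁵ × 0.319 = 8.87×10⁴ V/m.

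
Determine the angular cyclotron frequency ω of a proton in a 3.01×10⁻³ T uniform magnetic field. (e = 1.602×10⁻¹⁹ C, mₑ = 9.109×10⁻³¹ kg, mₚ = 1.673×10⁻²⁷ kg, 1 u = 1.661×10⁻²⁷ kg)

ω = |q|B/m.
ω = (1.602×10⁻¹⁹)(3.01×10⁻³)/1.673×10⁻²⁷ ≈ 2.88×10⁵ rad/s.

ω ≈ 2.88×10⁵ rad/s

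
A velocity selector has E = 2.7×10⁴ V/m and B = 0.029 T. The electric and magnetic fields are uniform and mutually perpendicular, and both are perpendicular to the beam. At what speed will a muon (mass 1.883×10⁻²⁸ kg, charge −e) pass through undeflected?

Straight-line motion ⇒ electric and magnetic forces cancel, so E = vB.
v = E/B = 2.7×10⁴/0.029 = 9.3×10⁵ m/s.

v = 9.3×10⁵ m/s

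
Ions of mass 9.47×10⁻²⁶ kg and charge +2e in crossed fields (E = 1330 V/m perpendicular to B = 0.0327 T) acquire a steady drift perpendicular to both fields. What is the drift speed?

v_d ≈ 4.07×10⁴ m/s

The E×B drift speed is v_d = E/B.
v_d = 1330/0.0327 = 4.07×10⁴ m/s.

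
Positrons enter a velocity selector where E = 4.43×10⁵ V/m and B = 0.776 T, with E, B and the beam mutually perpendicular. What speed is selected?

v = 5.71×10⁵ m/s

Zero net Lorentz force requires |qE| = |q v×B|, i.e. E = vB.
v = E/B = 4.43×10⁵/0.776 = 5.71×10⁵ m/s.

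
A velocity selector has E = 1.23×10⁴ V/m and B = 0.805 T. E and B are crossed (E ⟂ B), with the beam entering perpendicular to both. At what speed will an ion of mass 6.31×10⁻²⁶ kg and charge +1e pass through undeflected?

Straight-line motion ⇒ electric and magnetic forces cancel, so E = vB.
v = E/B = 1.23×10⁴/0.805 = 1.53×10⁴ m/s.
The result is independent of the particle's charge and mass.

v = 1.53×10⁴ m/s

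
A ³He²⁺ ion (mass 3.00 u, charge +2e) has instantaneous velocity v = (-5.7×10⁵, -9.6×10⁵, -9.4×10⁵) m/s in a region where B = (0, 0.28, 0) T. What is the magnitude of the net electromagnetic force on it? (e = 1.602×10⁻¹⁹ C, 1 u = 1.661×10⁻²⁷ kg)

|F| ≈ 9.86×10⁻¹⁴ N

v×B = (2.63×10⁵, 0, -1.60×10⁵) N/C.
F = q v×B = (3.204×10⁻¹⁹ C)·(2.63×10⁵, 0, -1.60×10⁵) = (8.43×10⁻¹⁴, 0, -5.11×10⁻¹⁴) N.
|F| = 9.86×10⁻¹⁴ N.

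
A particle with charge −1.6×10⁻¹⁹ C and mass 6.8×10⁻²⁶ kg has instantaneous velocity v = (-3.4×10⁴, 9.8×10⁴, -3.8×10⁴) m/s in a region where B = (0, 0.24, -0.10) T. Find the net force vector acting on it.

F ≈ (1.09×10⁻¹⁶, 5.44×10⁻¹⁶, 1.31×10⁻¹⁵) N

v×B = (-680, -3400, -8160) N/C.
F = q v×B = (−1.6×10⁻¹⁹ C)·(-680, -3400, -8160) = (1.09×10⁻¹⁶, 5.44×10⁻¹⁶, 1.31×10⁻¹⁵) N.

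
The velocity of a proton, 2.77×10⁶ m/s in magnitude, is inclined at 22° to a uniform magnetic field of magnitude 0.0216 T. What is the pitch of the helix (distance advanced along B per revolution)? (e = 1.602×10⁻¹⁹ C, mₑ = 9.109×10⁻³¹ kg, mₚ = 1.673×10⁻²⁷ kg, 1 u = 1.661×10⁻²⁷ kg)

p ≈ 7.80 m

v∥ = v cosθ = 2.77×10⁶·cos22° ≈ 2.568×10⁶ m/s.
T = 2πm/(|q|B) = 2π(1.673×10⁻²⁷)/((1.602×10⁻¹⁹)(0.0216)) ≈ 3.038×10⁻⁶ s.
pitch = v∥ T = (2.568×10⁶)(3.038×10⁻⁶) ≈ 7.80 m.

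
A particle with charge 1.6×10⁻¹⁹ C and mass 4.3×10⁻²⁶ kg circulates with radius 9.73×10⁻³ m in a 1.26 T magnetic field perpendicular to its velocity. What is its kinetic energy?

v = |q|Br/m, then KE = ½mv² = (qBr)²/(2m).
v = (1.6×10⁻¹⁹)(1.26)(9.73×10⁻³)/4.3×10⁻²⁶ ≈ 4.562×10⁴ m/s.
KE = ½(4.3×10⁻²⁶)(4.562×10⁴)² ≈ 4.47×10⁻¹⁷ J = 279 eV.

KE ≈ 279 eV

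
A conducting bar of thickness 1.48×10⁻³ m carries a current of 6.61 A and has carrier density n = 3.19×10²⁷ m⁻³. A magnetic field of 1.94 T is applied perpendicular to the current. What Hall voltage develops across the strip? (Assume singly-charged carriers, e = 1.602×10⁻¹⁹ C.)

V_H = IB/(n e t).
V_H = (6.61)(1.94)/((3.19×10²⁷)(1.602×10⁻¹⁹)(1.48×10⁻³)) ≈ 1.70×10⁻⁵ V.

V_H ≈ 1.70×10⁻⁵ V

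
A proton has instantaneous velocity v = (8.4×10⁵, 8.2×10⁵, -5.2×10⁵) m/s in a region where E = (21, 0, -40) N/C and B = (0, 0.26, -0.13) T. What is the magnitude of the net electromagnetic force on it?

v×B = (2.86×10⁴, 1.09×10⁵, 2.18×10⁵) N/C.
E + v×B = (2.86×10⁴, 1.09×10⁵, 2.18×10⁵) N/C.
F = q(E + v×B) = (1.602×10⁻¹⁹ C)·(2.86×10⁴, 1.09×10⁵, 2.18×10⁵) = (4.59×10⁻¹⁵, 1.75×10⁻¹⁴, 3.50×10⁻¹⁴) N.
|F| = 3.94×10⁻¹⁴ N.

|F| ≈ 3.94×10⁻¹⁴ N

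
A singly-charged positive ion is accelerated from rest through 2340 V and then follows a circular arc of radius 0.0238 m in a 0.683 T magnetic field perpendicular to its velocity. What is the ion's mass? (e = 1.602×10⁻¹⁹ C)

Combine |q|V = ½mv² and r = mv/(|q|B): eliminate v to get m = qB²r²/(2V).
m = (1.602×10⁻¹⁹)(0.683)²(0.0238)²/(2·2340) ≈ 9.05×10⁻²⁷ kg.

m ≈ 9.05×10⁻²⁷ kg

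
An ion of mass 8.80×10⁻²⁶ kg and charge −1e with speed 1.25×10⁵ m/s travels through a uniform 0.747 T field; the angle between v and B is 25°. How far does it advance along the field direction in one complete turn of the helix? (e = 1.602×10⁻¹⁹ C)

p ≈ 0.523 m

v∥ = v cosθ = 1.25×10⁵·cos25° ≈ 1.133×10⁵ m/s.
T = 2πm/(|q|B) = 2π(8.80×10⁻²⁶)/((1.602×10⁻¹⁹)(0.747)) ≈ 4.620×10⁻⁶ s.
pitch = v∥ T = (1.133×10⁵)(4.620×10⁻⁶) ≈ 0.523 m.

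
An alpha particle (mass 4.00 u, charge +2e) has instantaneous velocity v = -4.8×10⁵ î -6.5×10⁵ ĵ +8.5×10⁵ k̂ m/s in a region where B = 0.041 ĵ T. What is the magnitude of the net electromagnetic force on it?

v×B = (-3.48×10⁴, 0, -1.97×10⁴) N/C.
F = q v×B = (3.204×10⁻¹⁹ C)·(-3.48×10⁴, 0, -1.97×10⁴) = (-1.12×10⁻¹⁴, 0, -6.31×10⁻¹⁵) N.
|F| = 1.28×10⁻¹⁴ N.

|F| ≈ 1.28×10⁻¹⁴ N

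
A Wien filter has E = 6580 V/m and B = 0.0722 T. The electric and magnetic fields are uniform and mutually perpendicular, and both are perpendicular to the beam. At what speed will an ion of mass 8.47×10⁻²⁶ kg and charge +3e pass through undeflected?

v = 9.11×10⁴ m/s

Straight-line motion ⇒ electric and magnetic forces cancel, so E = vB.
v = E/B = 6580/0.0722 = 9.11×10⁴ m/s.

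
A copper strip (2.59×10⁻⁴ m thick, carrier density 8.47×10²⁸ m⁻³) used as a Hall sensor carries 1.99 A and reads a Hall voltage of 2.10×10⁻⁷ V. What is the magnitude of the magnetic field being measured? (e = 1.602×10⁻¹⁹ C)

B ≈ 0.371 T

From V_H = IB/(n e t), B = V_H n e t / I.
B = (2.10×10⁻⁷)(8.47×10²⁸)(1.602×10⁻¹⁹)(2.59×10⁻⁴)/1.99 ≈ 0.371 T.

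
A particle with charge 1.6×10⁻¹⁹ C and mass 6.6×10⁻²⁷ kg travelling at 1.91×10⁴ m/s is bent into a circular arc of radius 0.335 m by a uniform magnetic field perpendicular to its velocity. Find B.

B ≈ 2.35×10⁻³ T

From |q|vB = mv²/r, B = mv/(|q|r).
B = (6.6×10⁻²⁷)(1.91×10⁴)/((1.6×10⁻¹⁹)(0.335)) ≈ 2.35×10⁻³ T.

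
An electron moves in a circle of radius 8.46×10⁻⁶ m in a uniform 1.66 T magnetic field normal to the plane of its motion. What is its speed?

From |q|vB = mv²/r, v = |q|Br/m.
v = (1.602×10⁻¹⁹)(1.66)(8.46×10⁻⁶)/9.109×10⁻³¹ ≈ 2.47×10⁶ m/s.

v ≈ 2.47×10⁶ m/s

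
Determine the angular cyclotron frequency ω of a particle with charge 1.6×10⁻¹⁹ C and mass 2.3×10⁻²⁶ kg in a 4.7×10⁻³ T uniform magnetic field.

ω = |q|B/m.
ω = (1.6×10⁻¹⁹)(4.7×10⁻³)/2.3×10⁻²⁶ ≈ 3.3×10⁴ rad/s.

ω ≈ 3.3×10⁴ rad/s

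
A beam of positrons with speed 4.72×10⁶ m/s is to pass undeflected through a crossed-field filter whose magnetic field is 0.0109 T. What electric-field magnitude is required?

E = 5.14×10⁴ V/m

For straight-line motion qE = qvB, so E = vB.
E = 4.72×10⁶ × 0.0109 = 5.14×10⁴ V/m.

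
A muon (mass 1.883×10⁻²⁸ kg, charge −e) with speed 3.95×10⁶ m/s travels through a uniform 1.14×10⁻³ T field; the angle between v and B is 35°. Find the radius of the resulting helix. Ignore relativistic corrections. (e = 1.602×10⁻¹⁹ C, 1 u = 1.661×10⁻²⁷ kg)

v⊥ = v sinθ = 3.95×10⁶·sin35° ≈ 2.266×10⁶ m/s.
r = m v⊥/(|q|B) = (1.883×10⁻²⁸)(2.266×10⁶)/((1.602×10⁻¹⁹)(1.14×10⁻³)) ≈ 2.34 m.

r ≈ 2.34 m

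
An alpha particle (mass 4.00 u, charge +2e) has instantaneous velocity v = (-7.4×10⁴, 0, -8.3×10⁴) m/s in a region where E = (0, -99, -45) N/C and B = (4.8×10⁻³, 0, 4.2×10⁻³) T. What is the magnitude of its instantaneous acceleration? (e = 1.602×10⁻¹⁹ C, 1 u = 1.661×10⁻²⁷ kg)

v×B = (0, -87.6, 0) N/C.
E + v×B = (0, -187, -45.0) N/C.
F = q(E + v×B) = (3.204×10⁻¹⁹ C)·(0, -187, -45.0) = (0, -5.98×10⁻¹⁷, -1.44×10⁻¹⁷) N.
|a| = |F|/m = 6.150×10⁻¹⁷/6.644×10⁻²⁷ ≈ 9.26×10⁹ m/s².

|a| ≈ 9.26×10⁹ m/s²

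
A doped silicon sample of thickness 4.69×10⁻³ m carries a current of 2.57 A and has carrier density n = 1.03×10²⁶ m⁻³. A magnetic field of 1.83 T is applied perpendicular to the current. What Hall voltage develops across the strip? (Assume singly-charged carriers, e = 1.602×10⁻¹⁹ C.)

V_H = IB/(n e t).
V_H = (2.57)(1.83)/((1.03×10²⁶)(1.602×10⁻¹⁹)(4.69×10⁻³)) ≈ 6.08×10⁻⁵ V.

V_H ≈ 6.08×10⁻⁵ V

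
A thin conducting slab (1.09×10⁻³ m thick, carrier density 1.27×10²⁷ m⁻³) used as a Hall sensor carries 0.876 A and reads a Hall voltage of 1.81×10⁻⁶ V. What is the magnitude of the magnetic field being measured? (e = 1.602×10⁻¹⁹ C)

From V_H = IB/(n e t), B = V_H n e t / I.
B = (1.81×10⁻⁶)(1.27×10²⁷)(1.602×10⁻¹⁹)(1.09×10⁻³)/0.876 ≈ 0.458 T.

B ≈ 0.458 T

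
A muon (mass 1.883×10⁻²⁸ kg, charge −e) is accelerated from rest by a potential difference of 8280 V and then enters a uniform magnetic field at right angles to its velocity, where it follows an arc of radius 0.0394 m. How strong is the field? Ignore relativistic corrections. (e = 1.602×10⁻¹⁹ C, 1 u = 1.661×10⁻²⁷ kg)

B ≈ 0.112 T

v = √(2|q|V/m) = √(2·1.602×10⁻¹⁹·8280/1.883×10⁻²⁸) ≈ 3.753×10⁶ m/s.
B = mv/(|q|r) = (1.883×10⁻²⁸)(3.753×10⁶)/((1.602×10⁻¹⁹)(0.0394)) ≈ 0.112 T.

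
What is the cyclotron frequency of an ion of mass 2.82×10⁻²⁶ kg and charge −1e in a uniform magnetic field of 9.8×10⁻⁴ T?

f ≈ 890 Hz

f = |q|B/(2πm).
f = (1.602×10⁻¹⁹)(9.8×10⁻⁴)/(2π·2.82×10⁻²⁶) ≈ 890 Hz.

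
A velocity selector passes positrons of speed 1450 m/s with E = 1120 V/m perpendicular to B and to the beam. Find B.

Balance of forces in the selector: qE = qvB ⇒ B = E/v.
B = 1120/1450 = 0.772 T.

B = 0.772 T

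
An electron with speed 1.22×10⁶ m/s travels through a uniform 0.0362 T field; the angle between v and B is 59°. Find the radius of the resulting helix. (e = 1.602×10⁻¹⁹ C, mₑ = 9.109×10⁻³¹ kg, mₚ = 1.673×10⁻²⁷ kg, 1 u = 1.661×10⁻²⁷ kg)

v⊥ = v sinθ = 1.22×10⁶·sin59° ≈ 1.046×10⁶ m/s.
r = m v⊥/(|q|B) = (9.109×10⁻³¹)(1.046×10⁶)/((1.602×10⁻¹⁹)(0.0362)) ≈ 1.64×10⁻⁴ m.

r ≈ 1.64×10⁻⁴ m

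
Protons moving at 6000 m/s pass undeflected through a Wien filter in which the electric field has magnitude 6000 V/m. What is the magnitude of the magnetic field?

B = 1.0 T

Balance of forces in the selector: qE = qvB ⇒ B = E/v.
B = 6000/6000 = 1.0 T.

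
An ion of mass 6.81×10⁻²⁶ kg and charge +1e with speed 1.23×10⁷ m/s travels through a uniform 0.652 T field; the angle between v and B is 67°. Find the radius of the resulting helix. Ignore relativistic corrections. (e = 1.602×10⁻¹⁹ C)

v⊥ = v sinθ = 1.23×10⁷·sin67° ≈ 1.132×10⁷ m/s.
r = m v⊥/(|q|B) = (6.81×10⁻²⁶)(1.132×10⁷)/((1.602×10⁻¹⁹)(0.652)) ≈ 7.38 m.

r ≈ 7.38 m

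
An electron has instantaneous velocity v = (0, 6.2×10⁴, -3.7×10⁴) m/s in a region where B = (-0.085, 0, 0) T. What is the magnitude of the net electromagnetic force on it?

v×B = (0, 3140, 5270) N/C.
F = q v×B = (−1.602×10⁻¹⁹ C)·(0, 3140, 5270) = (0, -5.04×10⁻¹⁶, -8.44×10⁻¹⁶) N.
|F| = 9.83×10⁻¹⁶ N.

|F| ≈ 9.83×10⁻¹⁶ N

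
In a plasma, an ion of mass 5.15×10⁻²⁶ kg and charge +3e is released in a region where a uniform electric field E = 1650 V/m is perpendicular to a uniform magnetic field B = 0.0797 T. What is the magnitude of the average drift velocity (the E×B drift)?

v_d ≈ 2.07×10⁴ m/s

In crossed fields the guiding centre drifts at v_d = |E×B|/B² = E/B, independent of charge and mass.
v_d = 1650/0.0797 = 2.07×10⁴ m/s.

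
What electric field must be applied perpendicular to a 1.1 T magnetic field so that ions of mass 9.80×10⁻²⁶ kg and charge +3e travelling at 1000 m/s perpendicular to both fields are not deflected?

For straight-line motion qE = qvB, so E = vB.
E = 1000 × 1.1 = 1100 V/m.

E = 1100 V/m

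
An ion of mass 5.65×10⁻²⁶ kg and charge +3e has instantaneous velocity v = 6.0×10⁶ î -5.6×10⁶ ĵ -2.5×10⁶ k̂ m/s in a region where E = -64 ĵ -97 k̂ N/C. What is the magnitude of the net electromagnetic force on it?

|F| ≈ 5.59×10⁻¹⁷ N

Only an electric field acts, so F = qE = (4.806×10⁻¹⁹ C)·(0, -64.0, -97.0) = (0, -3.08×10⁻¹⁷, -4.66×10⁻¹⁷) N.
|F| = 5.59×10⁻¹⁷ N.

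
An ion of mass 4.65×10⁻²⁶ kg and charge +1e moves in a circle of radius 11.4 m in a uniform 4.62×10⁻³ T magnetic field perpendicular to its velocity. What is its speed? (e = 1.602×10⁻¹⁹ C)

From |q|vB = mv²/r, v = |q|Br/m.
v = (1.602×10⁻¹⁹)(4.62×10⁻³)(11.4)/4.65×10⁻²⁶ ≈ 1.81×10⁵ m/s.

v ≈ 1.81×10⁵ m/s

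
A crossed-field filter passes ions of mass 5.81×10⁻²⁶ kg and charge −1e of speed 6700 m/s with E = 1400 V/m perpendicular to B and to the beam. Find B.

B = 0.21 T

Balance of forces in the selector: qE = qvB ⇒ B = E/v.
B = 1400/6700 = 0.21 T.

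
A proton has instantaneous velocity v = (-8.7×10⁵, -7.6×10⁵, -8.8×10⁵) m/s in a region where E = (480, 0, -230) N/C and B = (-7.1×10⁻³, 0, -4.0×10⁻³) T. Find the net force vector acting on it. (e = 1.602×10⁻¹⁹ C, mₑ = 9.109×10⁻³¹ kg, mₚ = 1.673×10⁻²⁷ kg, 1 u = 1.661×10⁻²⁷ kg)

v×B = (3040, 2770, -5400) N/C.
E + v×B = (3520, 2770, -5630) N/C.
F = q(E + v×B) = (1.602×10⁻¹⁹ C)·(3520, 2770, -5630) = (5.64×10⁻¹⁶, 4.43×10⁻¹⁶, -9.01×10⁻¹⁶) N.

F ≈ (5.64×10⁻¹⁶, 4.43×10⁻¹⁶, -9.01×10⁻¹⁶) N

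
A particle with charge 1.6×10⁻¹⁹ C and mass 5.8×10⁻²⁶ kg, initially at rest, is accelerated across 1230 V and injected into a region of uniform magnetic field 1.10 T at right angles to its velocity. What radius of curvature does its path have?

r ≈ 0.0271 m

Acceleration: |q|V = ½mv² ⇒ v = √(2|q|V/m) = √(2·1.6×10⁻¹⁹·1230/5.8×10⁻²⁶) ≈ 8.238×10⁴ m/s.
In the field: r = mv/(|q|B) = (5.8×10⁻²⁶)(8.238×10⁴)/((1.6×10⁻¹⁹)(1.10)) ≈ 0.0271 m.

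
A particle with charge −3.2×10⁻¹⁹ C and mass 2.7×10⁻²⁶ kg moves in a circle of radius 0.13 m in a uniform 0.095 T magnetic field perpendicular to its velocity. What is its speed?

v ≈ 1.5×10⁵ m/s

From |q|vB = mv²/r, v = |q|Br/m.
v = (3.2×10⁻¹⁹)(0.095)(0.13)/2.7×10⁻²⁶ ≈ 1.5×10⁵ m/s.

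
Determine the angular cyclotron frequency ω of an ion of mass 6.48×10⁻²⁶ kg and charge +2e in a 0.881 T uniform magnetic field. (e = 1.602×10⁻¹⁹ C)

ω ≈ 4.36×10⁶ rad/s

ω = |q|B/m.
ω = (3.204×10⁻¹⁹)(0.881)/6.48×10⁻²⁶ ≈ 4.36×10⁶ rad/s.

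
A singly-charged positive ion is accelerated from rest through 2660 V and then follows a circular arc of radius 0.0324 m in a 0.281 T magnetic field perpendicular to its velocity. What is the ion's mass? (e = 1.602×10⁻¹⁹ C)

Combine |q|V = ½mv² and r = mv/(|q|B): eliminate v to get m = qB²r²/(2V).
m = (1.602×10⁻¹⁹)(0.281)²(0.0324)²/(2·2660) ≈ 2.50×10⁻²⁷ kg.

m ≈ 2.50×10⁻²⁷ kg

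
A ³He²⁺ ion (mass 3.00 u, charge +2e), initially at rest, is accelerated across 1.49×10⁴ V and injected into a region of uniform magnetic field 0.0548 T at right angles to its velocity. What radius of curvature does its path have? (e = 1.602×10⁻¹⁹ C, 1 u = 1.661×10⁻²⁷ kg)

Acceleration: |q|V = ½mv² ⇒ v = √(2|q|V/m) = √(2·3.204×10⁻¹⁹·1.49×10⁴/4.983×10⁻²⁷) ≈ 1.384×10⁶ m/s.
In the field: r = mv/(|q|B) = (4.983×10⁻²⁷)(1.384×10⁶)/((3.204×10⁻¹⁹)(0.0548)) ≈ 0.393 m.

r ≈ 0.393 m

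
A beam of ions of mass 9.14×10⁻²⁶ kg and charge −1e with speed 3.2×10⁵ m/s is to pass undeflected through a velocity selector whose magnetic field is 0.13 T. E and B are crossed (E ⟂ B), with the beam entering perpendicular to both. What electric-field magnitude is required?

E = 4.2×10⁴ V/m

For straight-line motion qE = qvB, so E = vB.
E = 3.2×10⁵ × 0.13 = 4.2×10⁴ V/m.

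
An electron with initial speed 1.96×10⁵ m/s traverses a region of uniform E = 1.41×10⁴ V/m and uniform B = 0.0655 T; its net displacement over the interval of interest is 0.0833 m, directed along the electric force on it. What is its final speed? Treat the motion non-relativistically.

B does no work; ΔKE = |q|E d.
½mv_f² = ½mv₀² + |q|Ed = ½(9.109×10⁻³¹)(1.96×10⁵)² + (1.602×10⁻¹⁹)(1.41×10⁴)(0.0833) ≈ 1.750×10⁻²⁰ J + 1.882×10⁻¹⁶ J ≈ 1.882×10⁻¹⁶ J.
v_f = √(2·1.882×10⁻¹⁶/9.109×10⁻³¹) ≈ 2.03×10⁷ m/s.

v_f ≈ 2.03×10⁷ m/s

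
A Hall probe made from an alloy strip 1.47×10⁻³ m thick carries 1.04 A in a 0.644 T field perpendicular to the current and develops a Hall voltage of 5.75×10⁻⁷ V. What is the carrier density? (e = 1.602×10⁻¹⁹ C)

n ≈ 4.95×10²⁷ m⁻³

From V_H = IB/(n e t), n = IB/(V_H e t).
n = (1.04)(0.644)/((5.75×10⁻⁷)(1.602×10⁻¹⁹)(1.47×10⁻³)) ≈ 4.95×10²⁷ m⁻³.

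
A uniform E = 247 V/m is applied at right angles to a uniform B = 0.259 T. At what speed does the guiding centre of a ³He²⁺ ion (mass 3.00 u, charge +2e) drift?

In crossed fields the guiding centre drifts at v_d = |E×B|/B² = E/B, independent of charge and mass.
v_d = 247/0.259 = 954 m/s.

v_d ≈ 954 m/s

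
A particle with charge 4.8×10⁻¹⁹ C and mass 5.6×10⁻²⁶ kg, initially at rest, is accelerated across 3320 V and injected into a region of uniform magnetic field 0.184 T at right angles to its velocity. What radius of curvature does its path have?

Acceleration: |q|V = ½mv² ⇒ v = √(2|q|V/m) = √(2·4.8×10⁻¹⁹·3320/5.6×10⁻²⁶) ≈ 2.386×10⁵ m/s.
In the field: r = mv/(|q|B) = (5.6×10⁻²⁶)(2.386×10⁵)/((4.8×10⁻¹⁹)(0.184)) ≈ 0.151 m.

r ≈ 0.151 m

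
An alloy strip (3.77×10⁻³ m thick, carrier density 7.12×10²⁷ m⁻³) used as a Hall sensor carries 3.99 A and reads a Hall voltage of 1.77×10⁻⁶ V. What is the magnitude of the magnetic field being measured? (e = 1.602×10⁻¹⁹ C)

B ≈ 1.91 T

From V_H = IB/(n e t), B = V_H n e t / I.
B = (1.77×10⁻⁶)(7.12×10²⁷)(1.602×10⁻¹⁹)(3.77×10⁻³)/3.99 ≈ 1.91 T.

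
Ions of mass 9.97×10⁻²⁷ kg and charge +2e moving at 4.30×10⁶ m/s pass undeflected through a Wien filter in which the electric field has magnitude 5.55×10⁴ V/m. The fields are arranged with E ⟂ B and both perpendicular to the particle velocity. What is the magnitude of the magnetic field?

B = 0.0129 T

Balance of forces in the selector: qE = qvB ⇒ B = E/v.
B = 5.55×10⁴/4.30×10⁶ = 0.0129 T.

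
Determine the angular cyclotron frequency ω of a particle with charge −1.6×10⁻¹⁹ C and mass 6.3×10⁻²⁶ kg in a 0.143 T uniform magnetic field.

ω ≈ 3.63×10⁵ rad/s

ω = |q|B/m.
ω = (1.6×10⁻¹⁹)(0.143)/6.3×10⁻²⁶ ≈ 3.63×10⁵ rad/s.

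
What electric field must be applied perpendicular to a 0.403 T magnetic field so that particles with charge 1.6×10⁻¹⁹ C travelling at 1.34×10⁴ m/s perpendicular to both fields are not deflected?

E = 5400 V/m

For straight-line motion qE = qvB, so E = vB.
E = 1.34×10⁴ × 0.403 = 5400 V/m.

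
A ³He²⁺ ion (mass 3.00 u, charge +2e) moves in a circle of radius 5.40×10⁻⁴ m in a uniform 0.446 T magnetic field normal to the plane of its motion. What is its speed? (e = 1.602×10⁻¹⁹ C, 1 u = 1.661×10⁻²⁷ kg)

v ≈ 1.55×10⁴ m/s

From |q|vB = mv²/r, v = |q|Br/m.
v = (3.204×10⁻¹⁹)(0.446)(5.40×10⁻⁴)/4.983×10⁻²⁷ ≈ 1.55×10⁴ m/s.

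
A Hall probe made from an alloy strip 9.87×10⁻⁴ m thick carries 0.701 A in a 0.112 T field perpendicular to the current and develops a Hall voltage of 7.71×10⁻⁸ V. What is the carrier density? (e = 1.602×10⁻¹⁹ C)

From V_H = IB/(n e t), n = IB/(V_H e t).
n = (0.701)(0.112)/((7.71×10⁻⁸)(1.602×10⁻¹⁹)(9.87×10⁻⁴)) ≈ 6.44×10²⁷ m⁻³.

n ≈ 6.44×10²⁷ m⁻³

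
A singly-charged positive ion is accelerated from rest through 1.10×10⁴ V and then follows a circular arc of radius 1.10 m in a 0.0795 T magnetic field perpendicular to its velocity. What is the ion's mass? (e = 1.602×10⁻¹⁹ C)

m ≈ 5.57×10⁻²⁶ kg

Combine |q|V = ½mv² and r = mv/(|q|B): eliminate v to get m = qB²r²/(2V).
m = (1.602×10⁻¹⁹)(0.0795)²(1.10)²/(2·1.10×10⁴) ≈ 5.57×10⁻²⁶ kg.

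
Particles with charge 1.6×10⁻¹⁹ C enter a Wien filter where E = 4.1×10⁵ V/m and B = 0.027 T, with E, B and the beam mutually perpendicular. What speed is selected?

v = 1.5×10⁷ m/s

For undeflected motion the electric and magnetic forces balance: qE = qvB.
v = E/B = 4.1×10⁵/0.027 = 1.5×10⁷ m/s.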